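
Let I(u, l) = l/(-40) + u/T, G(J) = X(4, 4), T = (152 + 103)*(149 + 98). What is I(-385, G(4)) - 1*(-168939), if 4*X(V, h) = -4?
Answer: 85124992837/503880 ≈ 1.6894e+5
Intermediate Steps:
X(V, h) = -1 (X(V, h) = (¼)*(-4) = -1)
T = 62985 (T = 255*247 = 62985)
G(J) = -1
I(u, l) = -l/40 + u/62985 (I(u, l) = l/(-40) + u/62985 = l*(-1/40) + u*(1/62985) = -l/40 + u/62985)
I(-385, G(4)) - 1*(-168939) = (-1/40*(-1) + (1/62985)*(-385)) - 1*(-168939) = (1/40 - 77/12597) + 168939 = 9517/503880 + 168939 = 85124992837/503880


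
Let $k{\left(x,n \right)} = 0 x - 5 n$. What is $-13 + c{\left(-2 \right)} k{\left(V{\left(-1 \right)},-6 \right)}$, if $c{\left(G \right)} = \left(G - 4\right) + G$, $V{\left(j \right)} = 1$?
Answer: $-253$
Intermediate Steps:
$c{\left(G \right)} = -4 + 2 G$ ($c{\left(G \right)} = \left(-4 + G\right) + G = -4 + 2 G$)
$k{\left(x,n \right)} = - 5 n$ ($k{\left(x,n \right)} = 0 - 5 n = - 5 n$)
$-13 + c{\left(-2 \right)} k{\left(V{\left(-1 \right)},-6 \right)} = -13 + \left(-4 + 2 \left(-2\right)\right) \left(\left(-5\right) \left(-6\right)\right) = -13 + \left(-4 - 4\right) 30 = -13 - 240 = -253$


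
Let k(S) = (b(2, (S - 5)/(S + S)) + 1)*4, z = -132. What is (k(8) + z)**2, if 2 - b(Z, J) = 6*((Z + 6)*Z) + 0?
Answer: 254016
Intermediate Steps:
b(Z, J) = 2 - 6*Z*(6 + Z) (b(Z, J) = 2 - (6*((Z + 6)*Z) + 0) = 2 - (6*((6 + Z)*Z) + 0) = 2 - (6*(Z*(6 + Z)) + 0) = 2 - (6*Z*(6 + Z) + 0) = 2 - 6*Z*(6 + Z))
k(S) = -372 (k(S) = ((2 - 36*2 - 6*2**2) + 1)*4 = ((2 - 72 - 6*4) + 1)*4 = ((2 - 72 - 24) + 1)*4 = (-94 + 1)*4 = -93*4 = -372)
(k(8) + z)**2 = (-372 - 132)**2 = (-504)**2 = 254016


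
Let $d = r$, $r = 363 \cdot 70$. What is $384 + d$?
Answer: $25794$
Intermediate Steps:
$r = 25410$
$d = 25410$
$384 + d = 384 + 25410 = 25794$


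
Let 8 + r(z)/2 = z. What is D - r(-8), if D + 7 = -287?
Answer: -262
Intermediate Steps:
D = -294 (D = -7 - 287 = -294)
r(z) = -16 + 2*z
D - r(-8) = -294 - (-16 + 2*(-8)) = -294 - (-16 - 16) = -294 - 1*(-32) = -294 + 32 = -262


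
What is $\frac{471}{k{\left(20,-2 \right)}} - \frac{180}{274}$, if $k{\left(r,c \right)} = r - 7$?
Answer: $\frac{63357}{1781} \approx 35.574$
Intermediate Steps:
$k{\left(r,c \right)} = -7 + r$
$\frac{471}{k{\left(20,-2 \right)}} - \frac{180}{274} = \frac{471}{-7 + 20} - \frac{180}{274} = \frac{471}{13} - \frac{90}{137} = \frac{63357}{1781}$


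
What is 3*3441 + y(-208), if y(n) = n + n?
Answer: 9907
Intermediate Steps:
y(n) = 2*n
3*3441 + y(-208) = 3*3441 + 2*(-208) = 10323 - 416 = 9907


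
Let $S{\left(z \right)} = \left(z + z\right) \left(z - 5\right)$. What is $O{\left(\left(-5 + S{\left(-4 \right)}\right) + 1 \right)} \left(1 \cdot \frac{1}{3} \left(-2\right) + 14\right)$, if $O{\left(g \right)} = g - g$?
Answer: $0$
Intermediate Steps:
$S{\left(z \right)} = 2 z \left(-5 + z\right)$
$O{\left(g \right)} = 0$
$O{\left(\left(-5 + S{\left(-4 \right)}\right) + 1 \right)} \left(1 \cdot \frac{1}{3} \left(-2\right) + 14\right) = 0 \left(1 \cdot \frac{1}{3} \left(-2\right) + 14\right) = 0 \left(\frac{1}{3} \left(-2\right) + 14\right) = 0 \left(- \frac{2}{3} + 14\right) = 0 \cdot \frac{40}{3} = 0$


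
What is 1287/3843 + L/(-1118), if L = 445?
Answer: -30141/477386 ≈ -0.063138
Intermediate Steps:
1287/3843 + L/(-1118) = 1287/3843 + 445/(-1118) = 1287*(1/3843) + 445*(-1/1118) = 143/427 - 445/1118 = -30141/477386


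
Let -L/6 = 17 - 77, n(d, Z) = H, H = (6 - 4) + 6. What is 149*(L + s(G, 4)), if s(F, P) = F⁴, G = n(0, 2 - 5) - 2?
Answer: 246744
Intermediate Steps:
H = 8 (H = 2 + 6 = 8)
n(d, Z) = 8
G = 6 (G = 8 - 2 = 6)
L = 360 (L = -6*(17 - 77) = -6*(-60) = 360)
149*(L + s(G, 4)) = 149*(360 + 6⁴) = 149*(360 + 1296) = 149*1656 = 246744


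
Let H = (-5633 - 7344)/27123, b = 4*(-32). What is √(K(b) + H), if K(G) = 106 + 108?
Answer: √157078650435/27123 ≈ 14.612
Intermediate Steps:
b = -128
K(G) = 214
H = -12977/27123 (H = -12977*1/27123 = -12977/27123 ≈ -0.47845)
√(K(b) + H) = √(214 - 12977/27123) = √(5791345/27123) = √157078650435/27123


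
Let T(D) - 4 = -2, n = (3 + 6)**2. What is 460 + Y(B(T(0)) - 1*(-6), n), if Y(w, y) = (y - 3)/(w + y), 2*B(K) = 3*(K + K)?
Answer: 14286/31 ≈ 460.84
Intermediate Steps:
n = 81 (n = 9**2 = 81)
T(D) = 2 (T(D) = 4 - 2 = 2)
B(K) = 3*K (B(K) = (3*(K + K))/2 = (3*(2*K))/2 = (6*K)/2 = 3*K)
Y(w, y) = (-3 + y)/(w + y)
460 + Y(B(T(0)) - 1*(-6), n) = 460 + (-3 + 81)/((3*2 - 1*(-6)) + 81) = 460 + 78/((6 + 6) + 81) = 460 + 78/(12 + 81) = 460 + 78/93 = 460 + (1/93)*78 = 460 + 26/31 = 14286/31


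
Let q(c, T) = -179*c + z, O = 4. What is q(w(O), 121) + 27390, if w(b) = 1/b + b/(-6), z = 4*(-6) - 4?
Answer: 329239/12 ≈ 27437.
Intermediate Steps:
z = -28 (z = -24 - 4 = -28)
w(b) = 1/b - b/6 (w(b) = 1/b + b*(-⅙) = 1/b - b/6)
q(c, T) = -28 - 179*c (q(c, T) = -179*c - 28 = -28 - 179*c)
q(w(O), 121) + 27390 = (-28 - 179*(1/4 - ⅙*4)) + 27390 = (-28 - 179*(¼ - ⅔)) + 27390 = (-28 - 179*(-5/12)) + 27390 = (-28 + 895/12) + 27390 = 559/12 + 27390 = 329239/12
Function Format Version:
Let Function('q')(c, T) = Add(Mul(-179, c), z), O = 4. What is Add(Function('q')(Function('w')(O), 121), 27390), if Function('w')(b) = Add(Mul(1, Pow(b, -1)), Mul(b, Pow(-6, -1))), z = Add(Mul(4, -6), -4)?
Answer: Rational(329239, 12) ≈ 27437.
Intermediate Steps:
z = -28 (z = Add(-24, -4) = -28)
Function('w')(b) = Add(Pow(b, -1), Mul(Rational(-1, 6), b)) (Function('w')(b) = Add(Pow(b, -1), Mul(b, Rational(-1, 6))) = Add(Pow(b, -1), Mul(Rational(-1, 6), b)))
Function('q')(c, T) = Add(-28, Mul(-179, c)) (Function('q')(c, T) = Add(Mul(-179, c), -28) = Add(-28, Mul(-179, c)))
Add(Function('q')(Function('w')(O), 121), 27390) = Add(Add(-28, Mul(-179, Add(Pow(4, -1), Mul(Rational(-1, 6), 4)))), 27390) = Add(Add(-28, Mul(-179, Add(Rational(1, 4), Rational(-2, 3)))), 27390) = Add(Add(-28, Mul(-179, Rational(-5, 12))), 27390) = Add(Add(-28, Rational(895, 12)), 27390) = Add(Rational(559, 12), 27390) = Rational(329239, 12)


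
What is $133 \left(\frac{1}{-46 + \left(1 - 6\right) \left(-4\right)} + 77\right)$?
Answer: $\frac{266133}{26} \approx 10236.0$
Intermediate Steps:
$133 \left(\frac{1}{-46 + \left(1 - 6\right) \left(-4\right)} + 77\right) = 133 \left(\frac{1}{-46 - -20} + 77\right) = 133 \left(\frac{1}{-46 + 20} + 77\right) = 133 \left(\frac{1}{-26} + 77\right) = 133 \left(- \frac{1}{26} + 77\right) = 133 \cdot \frac{2001}{26} = \frac{266133}{26}$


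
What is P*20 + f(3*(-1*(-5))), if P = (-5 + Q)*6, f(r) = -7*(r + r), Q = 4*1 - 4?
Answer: -810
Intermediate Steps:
Q = 0 (Q = 4 - 4 = 0)
f(r) = -14*r
P = -30 (P = (-5 + 0)*6 = -5*6 = -30)
P*20 + f(3*(-1*(-5))) = -30*20 - 42*(-1*(-5)) = -600 - 42*5 = -600 - 14*15 = -600 - 210 = -810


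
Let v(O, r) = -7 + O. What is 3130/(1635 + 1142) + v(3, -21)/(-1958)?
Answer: 3069824/2718683 ≈ 1.1292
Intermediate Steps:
3130/(1635 + 1142) + v(3, -21)/(-1958) = 3130/(1635 + 1142) + (-7 + 3)/(-1958) = 3130/2777 - 4*(-1/1958) = 3130*(1/2777) + 2/979 = 3130/2777 + 2/979 = 3069824/2718683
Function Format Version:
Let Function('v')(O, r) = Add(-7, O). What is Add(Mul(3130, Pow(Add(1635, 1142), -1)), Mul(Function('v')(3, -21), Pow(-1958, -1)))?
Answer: Rational(3069824, 2718683) ≈ 1.1292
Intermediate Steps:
Add(Mul(3130, Pow(Add(1635, 1142), -1)), Mul(Function('v')(3, -21), Pow(-1958, -1))) = Add(Mul(3130, Pow(Add(1635, 1142), -1)), Mul(Add(-7, 3), Pow(-1958, -1))) = Add(Mul(3130, Pow(2777, -1)), Mul(-4, Rational(-1, 1958))) = Add(Mul(3130, Rational(1, 2777)), Rational(2, 979)) = Add(Rational(3130, 2777), Rational(2, 979)) = Rational(3069824, 2718683)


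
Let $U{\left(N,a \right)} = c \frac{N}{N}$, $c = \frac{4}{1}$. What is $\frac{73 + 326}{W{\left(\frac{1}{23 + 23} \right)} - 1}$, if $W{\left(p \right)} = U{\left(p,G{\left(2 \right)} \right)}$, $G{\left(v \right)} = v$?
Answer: $133$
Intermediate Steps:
$c = 4$ ($c = 4 \cdot 1 = 4$)
$U{\left(N,a \right)} = 4$ ($U{\left(N,a \right)} = 4 \frac{N}{N} = 4 \cdot 1 = 4$)
$W{\left(p \right)} = 4$
$\frac{73 + 326}{W{\left(\frac{1}{23 + 23} \right)} - 1} = \frac{73 + 326}{4 - 1} = \frac{399}{3} = 399 \cdot \frac{1}{3} = 133$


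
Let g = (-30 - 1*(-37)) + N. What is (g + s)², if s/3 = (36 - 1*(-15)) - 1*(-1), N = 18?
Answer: 32761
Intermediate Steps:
s = 156 (s = 3*((36 - 1*(-15)) - 1*(-1)) = 3*((36 + 15) + 1) = 3*(51 + 1) = 3*52 = 156)
g = 25 (g = (-30 - 1*(-37)) + 18 = (-30 + 37) + 18 = 7 + 18 = 25)
(g + s)² = (25 + 156)² = 181² = 32761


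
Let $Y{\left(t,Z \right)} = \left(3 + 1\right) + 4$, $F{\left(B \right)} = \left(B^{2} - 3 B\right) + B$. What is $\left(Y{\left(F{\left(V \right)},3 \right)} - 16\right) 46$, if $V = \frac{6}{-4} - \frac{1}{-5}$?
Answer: $-368$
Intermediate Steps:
$V = - \frac{13}{10}$ ($V = 6 \left(- \frac{1}{4}\right) - - \frac{1}{5} = - \frac{3}{2} + \frac{1}{5} = - \frac{13}{10} \approx -1.3$)
$F{\left(B \right)} = B^{2} - 2 B$
$Y{\left(t,Z \right)} = 8$ ($Y{\left(t,Z \right)} = 4 + 4 = 8$)
$\left(Y{\left(F{\left(V \right)},3 \right)} - 16\right) 46 = \left(8 - 16\right) 46 = \left(-8\right) 46 = -368$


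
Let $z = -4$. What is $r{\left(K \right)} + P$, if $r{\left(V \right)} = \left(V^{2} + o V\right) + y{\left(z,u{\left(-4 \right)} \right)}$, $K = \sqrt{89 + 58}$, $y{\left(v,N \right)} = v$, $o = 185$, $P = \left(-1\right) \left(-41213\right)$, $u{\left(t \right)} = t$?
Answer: $41356 + 1295 \sqrt{3} \approx 43599.0$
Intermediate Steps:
$P = 41213$
$K = 7 \sqrt{3}$ ($K = \sqrt{147} = 7 \sqrt{3} \approx 12.124$)
$r{\left(V \right)} = -4 + V^{2} + 185 V$ ($r{\left(V \right)} = \left(V^{2} + 185 V\right) - 4 = -4 + V^{2} + 185 V$)
$r{\left(K \right)} + P = \left(-4 + \left(7 \sqrt{3}\right)^{2} + 185 \cdot 7 \sqrt{3}\right) + 41213 = \left(-4 + 147 + 1295 \sqrt{3}\right) + 41213 = \left(143 + 1295 \sqrt{3}\right) + 41213 = 41356 + 1295 \sqrt{3}$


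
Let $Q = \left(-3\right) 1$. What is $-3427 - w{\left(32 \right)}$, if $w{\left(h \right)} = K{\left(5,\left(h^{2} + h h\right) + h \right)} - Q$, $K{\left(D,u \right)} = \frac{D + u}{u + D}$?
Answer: $-3431$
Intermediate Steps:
$Q = -3$
$K{\left(D,u \right)} = 1$ ($K{\left(D,u \right)} = \frac{D + u}{D + u} = 1$)
$w{\left(h \right)} = 4$ ($w{\left(h \right)} = 1 - -3 = 1 + 3 = 4$)
$-3427 - w{\left(32 \right)} = -3427 - 4 = -3431$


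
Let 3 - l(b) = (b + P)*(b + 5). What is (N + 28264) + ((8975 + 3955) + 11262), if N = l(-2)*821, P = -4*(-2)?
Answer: 40141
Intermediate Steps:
P = 8
l(b) = 3 - (5 + b)*(8 + b) (l(b) = 3 - (b + 8)*(b + 5) = 3 - (8 + b)*(5 + b) = 3 - (5 + b)*(8 + b))
N = -12315 (N = (-37 - 1*(-2)**2 - 13*(-2))*821 = (-37 - 1*4 + 26)*821 = (-37 - 4 + 26)*821 = -15*821 = -12315)
(N + 28264) + ((8975 + 3955) + 11262) = (-12315 + 28264) + ((8975 + 3955) + 11262) = 15949 + (12930 + 11262) = 15949 + 24192 = 40141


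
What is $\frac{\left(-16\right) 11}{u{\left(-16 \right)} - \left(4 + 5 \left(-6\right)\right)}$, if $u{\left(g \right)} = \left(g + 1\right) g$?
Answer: $- \frac{88}{133} \approx -0.66165$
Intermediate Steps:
$u{\left(g \right)} = g \left(1 + g\right)$ ($u{\left(g \right)} = \left(1 + g\right) g = g \left(1 + g\right)$)
$\frac{\left(-16\right) 11}{u{\left(-16 \right)} - \left(4 + 5 \left(-6\right)\right)} = \frac{\left(-16\right) 11}{- 16 \left(1 - 16\right) - \left(4 + 5 \left(-6\right)\right)} = - \frac{176}{\left(-16\right) \left(-15\right) - \left(4 - 30\right)} = - \frac{176}{240 - -26} = - \frac{176}{240 + 26} = - \frac{176}{266} = \left(-176\right) \frac{1}{266} = - \frac{88}{133}$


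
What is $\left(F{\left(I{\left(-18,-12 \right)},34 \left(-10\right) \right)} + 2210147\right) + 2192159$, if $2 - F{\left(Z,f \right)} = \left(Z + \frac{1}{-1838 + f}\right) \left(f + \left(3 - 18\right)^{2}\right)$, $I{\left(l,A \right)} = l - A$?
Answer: $\frac{9586723889}{2178} \approx 4.4016 \cdot 10^{6}$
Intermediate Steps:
$F{\left(Z,f \right)} = 2 - \left(225 + f\right) \left(Z + \frac{1}{-1838 + f}\right)$ ($F{\left(Z,f \right)} = 2 - \left(Z + \frac{1}{-1838 + f}\right) \left(f + \left(3 - 18\right)^{2}\right) = 2 - \left(Z + \frac{1}{-1838 + f}\right) \left(f + \left(-15\right)^{2}\right) = 2 - \left(Z + \frac{1}{-1838 + f}\right) \left(f + 225\right) = 2 - \left(Z + \frac{1}{-1838 + f}\right) \left(225 + f\right) = 2 - \left(225 + f\right) \left(Z + \frac{1}{-1838 + f}\right)$)
$\left(F{\left(I{\left(-18,-12 \right)},34 \left(-10\right) \right)} + 2210147\right) + 2192159 = \left(\frac{-3901 + 34 \left(-10\right) + 413550 \left(-18 - -12\right) - \left(-18 - -12\right) \left(34 \left(-10\right)\right)^{2} + 1613 \left(-18 - -12\right) 34 \left(-10\right)}{-1838 + 34 \left(-10\right)} + 2210147\right) + 2192159 = \left(\frac{-3901 - 340 + 413550 \left(-18 + 12\right) - \left(-18 + 12\right) \left(-340\right)^{2} + 1613 \left(-18 + 12\right) \left(-340\right)}{-1838 - 340} + 2210147\right) + 2192159 = \left(\frac{-3901 - 340 + 413550 \left(-6\right) - \left(-6\right) 115600 + 1613 \left(-6\right) \left(-340\right)}{-2178} + 2210147\right) + 2192159 = \left(- \frac{-3901 - 340 - 2481300 + 693600 + 3290520}{2178} + 2210147\right) + 2192159 = \left(\left(- \frac{1}{2178}\right) 1498579 + 2210147\right) + 2192159 = \left(- \frac{1498579}{2178} + 2210147\right) + 2192159 = \frac{4812201587}{2178} + 2192159 = \frac{9586723889}{2178}$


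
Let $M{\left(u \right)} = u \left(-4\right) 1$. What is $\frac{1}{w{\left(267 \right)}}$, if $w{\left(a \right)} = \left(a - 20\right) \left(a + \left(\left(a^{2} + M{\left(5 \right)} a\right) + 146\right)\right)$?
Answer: $\frac{1}{16391414} \approx 6.1008 \cdot 10^{-8}$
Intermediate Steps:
$M{\left(u \right)} = - 4 u$ ($M{\left(u \right)} = - 4 u 1 = - 4 u$)
$w{\left(a \right)} = \left(-20 + a\right) \left(146 + a^{2} - 19 a\right)$ ($w{\left(a \right)} = \left(a - 20\right) \left(a + \left(\left(a^{2} + \left(-4\right) 5 a\right) + 146\right)\right) = \left(-20 + a\right) \left(a + \left(\left(a^{2} - 20 a\right) + 146\right)\right) = \left(-20 + a\right) \left(a + \left(146 + a^{2} - 20 a\right)\right) = \left(-20 + a\right) \left(146 + a^{2} - 19 a\right)$)
$\frac{1}{w{\left(267 \right)}} = \frac{1}{-2920 + 267^{3} - 39 \cdot 267^{2} + 526 \cdot 267} = \frac{1}{-2920 + 19034163 - 2780271 + 140442} = \frac{1}{16391414}$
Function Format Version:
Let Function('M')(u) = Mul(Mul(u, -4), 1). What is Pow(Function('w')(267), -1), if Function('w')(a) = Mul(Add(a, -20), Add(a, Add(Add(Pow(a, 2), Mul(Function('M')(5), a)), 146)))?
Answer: Rational(1, 16391414) ≈ 6.1008e-8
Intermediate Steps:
Function('M')(u) = Mul(-4, u) (Function('M')(u) = Mul(Mul(-4, u), 1) = Mul(-4, u))
Function('w')(a) = Mul(Add(-20, a), Add(146, Pow(a, 2), Mul(-19, a))) (Function('w')(a) = Mul(Add(a, -20), Add(a, Add(Add(Pow(a, 2), Mul(Mul(-4, 5), a)), 146))) = Mul(Add(-20, a), Add(a, Add(Add(Pow(a, 2), Mul(-20, a)), 146))) = Mul(Add(-20, a), Add(a, Add(146, Pow(a, 2), Mul(-20, a)))) = Mul(Add(-20, a), Add(146, Pow(a, 2), Mul(-19, a))))
Pow(Function('w')(267), -1) = Pow(Add(-2920, Pow(267, 3), Mul(-39, Pow(267, 2)), Mul(526, 267)), -1) = Pow(Add(-2920, 19034163, Mul(-39, 71289), 140442), -1) = Pow(Add(-2920, 19034163, -2780271, 140442), -1) = Pow(16391414, -1) = Rational(1, 16391414)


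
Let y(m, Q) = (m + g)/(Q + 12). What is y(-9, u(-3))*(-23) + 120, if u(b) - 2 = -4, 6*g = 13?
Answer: 8143/60 ≈ 135.72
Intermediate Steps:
g = 13/6 (g = (⅙)*13 = 13/6 ≈ 2.1667)
u(b) = -2 (u(b) = 2 - 4 = -2)
y(m, Q) = (13/6 + m)/(12 + Q) (y(m, Q) = (m + 13/6)/(Q + 12) = (13/6 + m)/(12 + Q))
y(-9, u(-3))*(-23) + 120 = ((13/6 - 9)/(12 - 2))*(-23) + 120 = (-41/6/10)*(-23) + 120 = ((⅒)*(-41/6))*(-23) + 120 = -41/60*(-23) + 120 = 943/60 + 120 = 8143/60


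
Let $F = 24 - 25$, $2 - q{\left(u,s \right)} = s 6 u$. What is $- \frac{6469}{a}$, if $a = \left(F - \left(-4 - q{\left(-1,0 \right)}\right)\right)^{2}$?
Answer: $- \frac{6469}{25} \approx -258.76$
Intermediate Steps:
$q{\left(u,s \right)} = 2 - 6 s u$ ($q{\left(u,s \right)} = 2 - s 6 u = 2 - 6 s u$)
$F = -1$
$a = 25$ ($a = \left(-1 + \left(\left(10 + \left(2 - 0 \left(-1\right)\right)\right) - 6\right)\right)^{2} = \left(-1 + \left(\left(10 + \left(2 + 0\right)\right) - 6\right)\right)^{2} = \left(-1 + \left(\left(10 + 2\right) - 6\right)\right)^{2} = \left(-1 + \left(12 - 6\right)\right)^{2} = \left(-1 + 6\right)^{2} = 5^{2} = 25$)
$- \frac{6469}{a} = - \frac{6469}{25}$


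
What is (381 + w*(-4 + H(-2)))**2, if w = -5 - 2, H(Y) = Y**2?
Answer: 145161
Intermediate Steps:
w = -7
(381 + w*(-4 + H(-2)))**2 = (381 - 7*(-4 + (-2)**2))**2 = (381 - 7*(-4 + 4))**2 = (381 - 7*0)**2 = (381 + 0)**2 = 381**2 = 145161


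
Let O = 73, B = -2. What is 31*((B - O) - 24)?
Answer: -3069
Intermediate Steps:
31*((B - O) - 24) = 31*((-2 - 1*73) - 24) = 31*((-2 - 73) - 24) = 31*(-75 - 24) = 31*(-99) = -3069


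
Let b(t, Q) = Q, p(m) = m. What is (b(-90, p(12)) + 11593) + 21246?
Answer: 32851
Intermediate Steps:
(b(-90, p(12)) + 11593) + 21246 = (12 + 11593) + 21246 = 11605 + 21246 = 32851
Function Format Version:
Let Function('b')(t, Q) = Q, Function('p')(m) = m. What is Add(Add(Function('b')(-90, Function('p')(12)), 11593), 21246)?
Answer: 32851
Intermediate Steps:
Add(Add(Function('b')(-90, Function('p')(12)), 11593), 21246) = Add(Add(12, 11593), 21246) = Add(11605, 21246) = 32851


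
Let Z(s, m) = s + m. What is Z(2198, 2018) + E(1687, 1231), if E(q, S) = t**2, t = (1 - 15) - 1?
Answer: 4441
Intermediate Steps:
Z(s, m) = m + s
t = -15 (t = -14 - 1 = -15)
E(q, S) = 225 (E(q, S) = (-15)**2 = 225)
Z(2198, 2018) + E(1687, 1231) = (2018 + 2198) + 225 = 4216 + 225 = 4441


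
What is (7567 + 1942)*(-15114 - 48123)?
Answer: -601320633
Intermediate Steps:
(7567 + 1942)*(-15114 - 48123) = 9509*(-63237) = -601320633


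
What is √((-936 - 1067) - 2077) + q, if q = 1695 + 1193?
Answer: 2888 + 4*I*√255 ≈ 2888.0 + 63.875*I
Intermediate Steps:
q = 2888
√((-936 - 1067) - 2077) + q = √((-936 - 1067) - 2077) + 2888 = √(-2003 - 2077) + 2888 = √(-4080) + 2888 = 4*I*√255 + 2888 = 2888 + 4*I*√255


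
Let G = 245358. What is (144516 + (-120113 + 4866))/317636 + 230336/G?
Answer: 40172194499/38967266844 ≈ 1.0309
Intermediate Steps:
(144516 + (-120113 + 4866))/317636 + 230336/G = (144516 + (-120113 + 4866))/317636 + 230336/245358 = (144516 - 115247)*(1/317636) + 230336*(1/245358) = 29269*(1/317636) + 115168/122679 = 29269/317636 + 115168/122679 = 40172194499/38967266844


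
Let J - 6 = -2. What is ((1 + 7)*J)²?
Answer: 1024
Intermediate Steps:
J = 4 (J = 6 - 2 = 4)
((1 + 7)*J)² = ((1 + 7)*4)² = (8*4)² = 32² = 1024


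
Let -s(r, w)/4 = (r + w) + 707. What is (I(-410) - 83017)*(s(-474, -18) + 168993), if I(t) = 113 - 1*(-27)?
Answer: -13934358641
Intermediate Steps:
s(r, w) = -2828 - 4*r - 4*w (s(r, w) = -4*((r + w) + 707) = -4*(707 + r + w) = -2828 - 4*r - 4*w)
I(t) = 140 (I(t) = 113 + 27 = 140)
(I(-410) - 83017)*(s(-474, -18) + 168993) = (140 - 83017)*((-2828 - 4*(-474) - 4*(-18)) + 168993) = -82877*((-2828 + 1896 + 72) + 168993) = -82877*(-860 + 168993) = -82877*168133 = -13934358641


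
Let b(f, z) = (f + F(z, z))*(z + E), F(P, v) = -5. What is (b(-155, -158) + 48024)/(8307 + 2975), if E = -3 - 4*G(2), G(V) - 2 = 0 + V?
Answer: 38172/5641 ≈ 6.7669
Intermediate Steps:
G(V) = 2 + V (G(V) = 2 + (0 + V) = 2 + V)
E = -19 (E = -3 - 4*(2 + 2) = -3 - 4*4 = -3 - 16 = -19)
b(f, z) = (-19 + z)*(-5 + f) (b(f, z) = (f - 5)*(z - 19) = (-5 + f)*(-19 + z) = (-19 + z)*(-5 + f))
(b(-155, -158) + 48024)/(8307 + 2975) = ((95 - 19*(-155) - 5*(-158) - 155*(-158)) + 48024)/(8307 + 2975) = ((95 + 2945 + 790 + 24490) + 48024)/11282 = (28320 + 48024)*(1/11282) = 76344*(1/11282) = 38172/5641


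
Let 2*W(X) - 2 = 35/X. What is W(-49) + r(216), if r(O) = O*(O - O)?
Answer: 9/14 ≈ 0.64286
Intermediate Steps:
W(X) = 1 + 35/(2*X) (W(X) = 1 + (35/X)/2 = 1 + 35/(2*X))
r(O) = 0 (r(O) = O*0 = 0)
W(-49) + r(216) = (35/2 - 49)/(-49) + 0 = -1/49*(-63/2) + 0 = 9/14 + 0 = 9/14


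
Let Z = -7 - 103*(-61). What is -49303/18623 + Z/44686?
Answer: -1043137955/416093689 ≈ -2.5070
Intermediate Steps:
Z = 6276 (Z = -7 + 6283 = 6276)
-49303/18623 + Z/44686 = -49303/18623 + 6276/44686 = -49303*1/18623 + 6276*(1/44686) = -49303/18623 + 3138/22343 = -1043137955/416093689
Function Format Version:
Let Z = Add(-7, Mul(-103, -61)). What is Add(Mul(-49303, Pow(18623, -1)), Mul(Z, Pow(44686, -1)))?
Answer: Rational(-1043137955, 416093689) ≈ -2.5070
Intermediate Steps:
Z = 6276 (Z = Add(-7, 6283) = 6276)
Add(Mul(-49303, Pow(18623, -1)), Mul(Z, Pow(44686, -1))) = Add(Mul(-49303, Pow(18623, -1)), Mul(6276, Pow(44686, -1))) = Add(Mul(-49303, Rational(1, 18623)), Mul(6276, Rational(1, 44686))) = Add(Rational(-49303, 18623), Rational(3138, 22343)) = Rational(-1043137955, 416093689)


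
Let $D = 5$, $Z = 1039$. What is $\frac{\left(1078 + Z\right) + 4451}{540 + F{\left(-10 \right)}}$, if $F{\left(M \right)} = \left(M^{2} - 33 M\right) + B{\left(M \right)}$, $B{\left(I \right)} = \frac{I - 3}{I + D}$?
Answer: $\frac{32840}{4863} \approx 6.753$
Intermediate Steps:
$B{\left(I \right)} = \frac{-3 + I}{5 + I}$ ($B{\left(I \right)} = \frac{I - 3}{I + 5} = \frac{-3 + I}{5 + I}$)
$F{\left(M \right)} = M^{2} - 33 M + \frac{-3 + M}{5 + M}$ ($F{\left(M \right)} = \left(M^{2} - 33 M\right) + \frac{-3 + M}{5 + M} = M^{2} - 33 M + \frac{-3 + M}{5 + M}$)
$\frac{\left(1078 + Z\right) + 4451}{540 + F{\left(-10 \right)}} = \frac{\left(1078 + 1039\right) + 4451}{540 + \frac{-3 - 10 - 10 \left(-33 - 10\right) \left(5 - 10\right)}{5 - 10}} = \frac{2117 + 4451}{540 + \frac{-3 - 10 - \left(-430\right) \left(-5\right)}{-5}} = \frac{6568}{540 - \frac{-3 - 10 - 2150}{5}} = \frac{6568}{540 - - \frac{2163}{5}} = \frac{6568}{540 + \frac{2163}{5}} = \frac{6568}{\frac{4863}{5}} = 6568 \cdot \frac{5}{4863} = \frac{32840}{4863}$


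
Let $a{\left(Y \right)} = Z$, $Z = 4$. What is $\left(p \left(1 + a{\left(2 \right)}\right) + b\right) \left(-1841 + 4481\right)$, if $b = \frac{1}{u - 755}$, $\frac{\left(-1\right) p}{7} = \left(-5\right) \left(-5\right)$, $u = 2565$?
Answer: $- \frac{418109736}{181} \approx -2.31 \cdot 10^{6}$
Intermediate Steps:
$a{\left(Y \right)} = 4$
$p = -175$ ($p = - 7 \left(\left(-5\right) \left(-5\right)\right) = \left(-7\right) 25 = -175$)
$b = \frac{1}{1810}$ ($b = \frac{1}{2565 - 755} = \frac{1}{1810} \approx 0.00055249$)
$\left(p \left(1 + a{\left(2 \right)}\right) + b\right) \left(-1841 + 4481\right) = \left(- 175 \left(1 + 4\right) + \frac{1}{1810}\right) \left(-1841 + 4481\right) = \left(\left(-175\right) 5 + \frac{1}{1810}\right) 2640 = \left(-875 + \frac{1}{1810}\right) 2640 = \left(- \frac{1583749}{1810}\right) 2640 = - \frac{418109736}{181}$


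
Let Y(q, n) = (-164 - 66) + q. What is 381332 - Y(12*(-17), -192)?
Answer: 381766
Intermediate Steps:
Y(q, n) = -230 + q
381332 - Y(12*(-17), -192) = 381332 - (-230 + 12*(-17)) = 381332 - (-230 - 204) = 381332 - 1*(-434) = 381332 + 434 = 381766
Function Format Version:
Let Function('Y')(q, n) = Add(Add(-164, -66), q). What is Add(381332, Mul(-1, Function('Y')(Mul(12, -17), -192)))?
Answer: 381766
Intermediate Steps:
Function('Y')(q, n) = Add(-230, q)
Add(381332, Mul(-1, Function('Y')(Mul(12, -17), -192))) = Add(381332, Mul(-1, Add(-230, Mul(12, -17)))) = Add(381332, Mul(-1, Add(-230, -204))) = Add(381332, Mul(-1, -434)) = Add(381332, 434) = 381766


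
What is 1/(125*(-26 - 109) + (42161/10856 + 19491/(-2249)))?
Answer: -24415144/412122329207 ≈ -5.9242e-5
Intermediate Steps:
1/(125*(-26 - 109) + (42161/10856 + 19491/(-2249))) = 1/(125*(-135) + (42161*(1/10856) + 19491*(-1/2249))) = 1/(-16875 + (42161/10856 - 19491/2249)) = 1/(-16875 - 116774207/24415144) = 1/(-412122329207/24415144) = -24415144/412122329207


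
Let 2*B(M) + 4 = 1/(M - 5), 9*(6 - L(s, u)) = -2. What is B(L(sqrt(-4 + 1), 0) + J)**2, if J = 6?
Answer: 63001/16900 ≈ 3.7279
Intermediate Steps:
L(s, u) = 56/9 (L(s, u) = 6 - 1/9*(-2) = 6 + 2/9 = 56/9)
B(M) = -2 + 1/(2*(-5 + M)) (B(M) = -2 + 1/(2*(M - 5)) = -2 + 1/(2*(-5 + M)))
B(L(sqrt(-4 + 1), 0) + J)**2 = ((21 - 4*(56/9 + 6))/(2*(-5 + (56/9 + 6))))**2 = ((21 - 4*110/9)/(2*(-5 + 110/9)))**2 = ((21 - 440/9)/(2*(65/9)))**2 = ((1/2)*(9/65)*(-251/9))**2 = (-251/130)**2 = 63001/16900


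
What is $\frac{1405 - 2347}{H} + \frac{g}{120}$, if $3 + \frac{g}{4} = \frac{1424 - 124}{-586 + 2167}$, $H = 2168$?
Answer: $- \frac{13035871}{25707060} \approx -0.50709$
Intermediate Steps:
$g = - \frac{13772}{1581}$ ($g = -12 + 4 \frac{1424 - 124}{-586 + 2167} = -12 + 4 \cdot \frac{1300}{1581} = -12 + \frac{5200}{1581} = - \frac{13772}{1581} \approx -8.7109$)
$\frac{1405 - 2347}{H} + \frac{g}{120} = \frac{1405 - 2347}{2168} - \frac{13772}{1581 \cdot 120} = \left(1405 - 2347\right) \frac{1}{2168} - \frac{3443}{47430} = \left(-942\right) \frac{1}{2168} - \frac{3443}{47430} = - \frac{471}{1084} - \frac{3443}{47430} = - \frac{13035871}{25707060}$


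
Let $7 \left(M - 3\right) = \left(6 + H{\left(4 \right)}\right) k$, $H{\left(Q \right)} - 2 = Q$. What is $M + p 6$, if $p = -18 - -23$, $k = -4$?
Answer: $\frac{183}{7} \approx 26.143$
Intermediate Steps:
$H{\left(Q \right)} = 2 + Q$
$p = 5$ ($p = -18 + 23 = 5$)
$M = - \frac{27}{7}$ ($M = 3 + \frac{\left(6 + \left(2 + 4\right)\right) \left(-4\right)}{7} = 3 + \frac{\left(6 + 6\right) \left(-4\right)}{7} = 3 + \frac{12 \left(-4\right)}{7} = 3 + \frac{1}{7} \left(-48\right) = 3 - \frac{48}{7} = - \frac{27}{7} \approx -3.8571$)
$M + p 6 = - \frac{27}{7} + 5 \cdot 6 = - \frac{27}{7} + 30 = \frac{183}{7}$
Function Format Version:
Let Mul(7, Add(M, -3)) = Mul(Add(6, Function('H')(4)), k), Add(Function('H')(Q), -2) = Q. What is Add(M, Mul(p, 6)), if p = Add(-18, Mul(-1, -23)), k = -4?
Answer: Rational(183, 7) ≈ 26.143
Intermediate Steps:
Function('H')(Q) = Add(2, Q)
p = 5 (p = Add(-18, 23) = 5)
M = Rational(-27, 7) (M = Add(3, Mul(Rational(1, 7), Mul(Add(6, Add(2, 4)), -4))) = Add(3, Mul(Rational(1, 7), Mul(Add(6, 6), -4))) = Add(3, Mul(Rational(1, 7), Mul(12, -4))) = Add(3, Mul(Rational(1, 7), -48)) = Add(3, Rational(-48, 7)) = Rational(-27, 7) ≈ -3.8571)
Add(M, Mul(p, 6)) = Add(Rational(-27, 7), Mul(5, 6)) = Add(Rational(-27, 7), 30) = Rational(183, 7)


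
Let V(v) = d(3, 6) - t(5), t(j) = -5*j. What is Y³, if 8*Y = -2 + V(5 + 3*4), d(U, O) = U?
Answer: 2197/64 ≈ 34.328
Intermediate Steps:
V(v) = 28 (V(v) = 3 - (-5)*5 = 3 - 1*(-25) = 3 + 25 = 28)
Y = 13/4 (Y = (-2 + 28)/8 = (⅛)*26 = 13/4 ≈ 3.2500)
Y³ = (13/4)³ = 2197/64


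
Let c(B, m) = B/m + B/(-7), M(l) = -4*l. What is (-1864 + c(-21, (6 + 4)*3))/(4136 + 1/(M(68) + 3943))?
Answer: -68343007/151832570 ≈ -0.45012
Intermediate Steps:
c(B, m) = -B/7 + B/m (c(B, m) = B/m + B*(-1/7) = B/m - B/7 = -B/7 + B/m)
(-1864 + c(-21, (6 + 4)*3))/(4136 + 1/(M(68) + 3943)) = (-1864 + (-1/7*(-21) - 21*1/(3*(6 + 4))))/(4136 + 1/(-4*68 + 3943)) = (-1864 + (3 - 21/(10*3)))/(4136 + 1/(-272 + 3943)) = (-1864 + (3 - 21/30))/(4136 + 1/3671) = (-1864 + (3 - 21*1/30))/(4136 + 1/3671) = (-1864 + (3 - 7/10))/(15183257/3671) = (-1864 + 23/10)*(3671/15183257) = -18617/10*3671/15183257 = -68343007/151832570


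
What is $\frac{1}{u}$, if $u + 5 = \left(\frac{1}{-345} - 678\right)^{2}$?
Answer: $\frac{119025}{54713760796} \approx 2.1754 \cdot 10^{-6}$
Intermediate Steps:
$u = \frac{54713760796}{119025}$ ($u = -5 + \left(\frac{1}{-345} - 678\right)^{2} = -5 + \left(- \frac{1}{345} - 678\right)^{2} = -5 + \left(- \frac{233911}{345}\right)^{2} = -5 + \frac{54714355921}{119025} = \frac{54713760796}{119025} \approx 4.5968 \cdot 10^{5}$)
$\frac{1}{u} = \frac{1}{\frac{54713760796}{119025}} = \frac{119025}{54713760796}$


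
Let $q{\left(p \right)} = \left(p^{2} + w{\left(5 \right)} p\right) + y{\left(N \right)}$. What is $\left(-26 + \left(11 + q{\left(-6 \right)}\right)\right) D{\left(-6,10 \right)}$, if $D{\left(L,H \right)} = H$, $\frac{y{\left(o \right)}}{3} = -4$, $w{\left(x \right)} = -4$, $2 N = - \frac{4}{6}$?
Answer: $330$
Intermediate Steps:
$N = - \frac{1}{3}$ ($N = \frac{\left(-4\right) \frac{1}{6}}{2} = \frac{1}{2} \left(- \frac{2}{3}\right) = - \frac{1}{3} \approx -0.33333$)
$y{\left(o \right)} = -12$ ($y{\left(o \right)} = 3 \left(-4\right) = -12$)
$q{\left(p \right)} = -12 + p^{2} - 4 p$ ($q{\left(p \right)} = \left(p^{2} - 4 p\right) - 12 = -12 + p^{2} - 4 p$)
$\left(-26 + \left(11 + q{\left(-6 \right)}\right)\right) D{\left(-6,10 \right)} = \left(-26 + \left(11 - \left(-12 - 36\right)\right)\right) 10 = \left(-26 + \left(11 + \left(-12 + 36 + 24\right)\right)\right) 10 = \left(-26 + \left(11 + 48\right)\right) 10 = \left(-26 + 59\right) 10 = 33 \cdot 10 = 330$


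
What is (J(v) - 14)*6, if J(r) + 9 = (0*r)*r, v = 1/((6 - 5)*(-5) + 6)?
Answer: -138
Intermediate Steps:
v = 1 (v = 1/(1*(-5) + 6) = 1/(-5 + 6) = 1/1 = 1)
J(r) = -9 (J(r) = -9 + (0*r)*r = -9 + 0*r = -9 + 0 = -9)
(J(v) - 14)*6 = (-9 - 14)*6 = -23*6 = -138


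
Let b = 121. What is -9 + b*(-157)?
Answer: -19006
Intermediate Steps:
-9 + b*(-157) = -9 + 121*(-157) = -9 - 18997 = -19006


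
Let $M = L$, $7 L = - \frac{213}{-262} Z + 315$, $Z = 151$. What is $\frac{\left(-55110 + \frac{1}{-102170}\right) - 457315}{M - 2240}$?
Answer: $\frac{48009041884167}{204006261695} \approx 235.33$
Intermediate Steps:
$L = \frac{114693}{1834}$ ($L = \frac{- \frac{213}{-262} \cdot 151 + 315}{7} = \frac{\left(-213\right) \left(- \frac{1}{262}\right) 151 + 315}{7} = \frac{\frac{213}{262} \cdot 151 + 315}{7} = \frac{\frac{32163}{262} + 315}{7} = \frac{1}{7} \cdot \frac{114693}{262} = \frac{114693}{1834} \approx 62.537$)
$M = \frac{114693}{1834} \approx 62.537$
$\frac{\left(-55110 + \frac{1}{-102170}\right) - 457315}{M - 2240} = \frac{\left(-55110 + \frac{1}{-102170}\right) - 457315}{\frac{114693}{1834} - 2240} = \frac{\left(-55110 - \frac{1}{102170}\right) - 457315}{- \frac{3993467}{1834}} = \left(- \frac{5630588701}{102170} - 457315\right) \left(- \frac{1834}{3993467}\right) = \left(- \frac{52354462251}{102170}\right) \left(- \frac{1834}{3993467}\right) = \frac{48009041884167}{204006261695}$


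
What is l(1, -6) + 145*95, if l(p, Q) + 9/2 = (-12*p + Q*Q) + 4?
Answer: 27597/2 ≈ 13799.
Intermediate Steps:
l(p, Q) = -1/2 + Q**2 - 12*p (l(p, Q) = -9/2 + ((-12*p + Q*Q) + 4) = -9/2 + ((-12*p + Q**2) + 4) = -9/2 + ((Q**2 - 12*p) + 4) = -9/2 + (4 + Q**2 - 12*p) = -1/2 + Q**2 - 12*p)
l(1, -6) + 145*95 = (-1/2 + (-6)**2 - 12*1) + 145*95 = (-1/2 + 36 - 12) + 13775 = 47/2 + 13775 = 27597/2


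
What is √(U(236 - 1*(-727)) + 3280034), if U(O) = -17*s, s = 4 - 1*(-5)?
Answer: √3279881 ≈ 1811.0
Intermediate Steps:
s = 9 (s = 4 + 5 = 9)
U(O) = -153 (U(O) = -17*9 = -153)
√(U(236 - 1*(-727)) + 3280034) = √(-153 + 3280034) = √3279881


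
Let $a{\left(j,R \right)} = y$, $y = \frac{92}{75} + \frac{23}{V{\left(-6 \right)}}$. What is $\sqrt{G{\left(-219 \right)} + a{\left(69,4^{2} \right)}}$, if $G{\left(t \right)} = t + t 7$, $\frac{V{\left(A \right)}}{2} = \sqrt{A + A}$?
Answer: $\frac{\sqrt{-1575696 - 1725 i \sqrt{3}}}{30} \approx 0.03967 - 41.842 i$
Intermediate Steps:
$V{\left(A \right)} = 2 \sqrt{2} \sqrt{A}$ ($V{\left(A \right)} = 2 \sqrt{A + A} = 2 \sqrt{2 A} = 2 \sqrt{2} \sqrt{A}$)
$G{\left(t \right)} = 8 t$ ($G{\left(t \right)} = t + 7 t = 8 t$)
$y = \frac{92}{75} - \frac{23 i \sqrt{3}}{12}$ ($y = \frac{92}{75} + \frac{23}{2 \sqrt{2} \sqrt{-6}} = 92 \cdot \frac{1}{75} + \frac{23}{2 \sqrt{2} i \sqrt{6}} = \frac{92}{75} + \frac{23}{4 i \sqrt{3}} = \frac{92}{75} + 23 \left(- \frac{i \sqrt{3}}{12}\right) = \frac{92}{75} - \frac{23 i \sqrt{3}}{12} \approx 1.2267 - 3.3198 i$)
$a{\left(j,R \right)} = \frac{92}{75} - \frac{23 i \sqrt{3}}{12}$
$\sqrt{G{\left(-219 \right)} + a{\left(69,4^{2} \right)}} = \sqrt{8 \left(-219\right) + \left(\frac{92}{75} - \frac{23 i \sqrt{3}}{12}\right)} = \sqrt{-1752 + \left(\frac{92}{75} - \frac{23 i \sqrt{3}}{12}\right)} = \sqrt{- \frac{131308}{75} - \frac{23 i \sqrt{3}}{12}}$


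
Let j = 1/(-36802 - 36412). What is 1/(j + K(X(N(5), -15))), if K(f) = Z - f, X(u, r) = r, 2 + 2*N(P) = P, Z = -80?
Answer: -73214/4758911 ≈ -0.015385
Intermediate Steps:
N(P) = -1 + P/2
K(f) = -80 - f
j = -1/73214 (j = 1/(-73214) = -1/73214 ≈ -1.3659e-5)
1/(j + K(X(N(5), -15))) = 1/(-1/73214 + (-80 - 1*(-15))) = 1/(-1/73214 + (-80 + 15)) = 1/(-1/73214 - 65) = 1/(-4758911/73214) = -73214/4758911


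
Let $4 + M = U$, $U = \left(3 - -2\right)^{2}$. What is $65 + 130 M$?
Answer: $2795$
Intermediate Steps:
$U = 25$ ($U = \left(3 + 2\right)^{2} = 5^{2} = 25$)
$M = 21$ ($M = -4 + 25 = 21$)
$65 + 130 M = 65 + 130 \cdot 21 = 65 + 2730 = 2795$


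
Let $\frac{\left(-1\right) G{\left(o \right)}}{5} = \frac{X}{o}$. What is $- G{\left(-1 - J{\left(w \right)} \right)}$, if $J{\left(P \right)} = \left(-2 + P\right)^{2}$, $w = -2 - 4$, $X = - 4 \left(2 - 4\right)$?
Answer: $- \frac{8}{13} \approx -0.61539$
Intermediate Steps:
$X = 8$ ($X = \left(-4\right) \left(-2\right) = 8$)
$w = -6$
$G{\left(o \right)} = - \frac{40}{o}$ ($G{\left(o \right)} = - 5 \frac{8}{o} = - \frac{40}{o}$)
$- G{\left(-1 - J{\left(w \right)} \right)} = - \frac{-40}{-1 - \left(-2 - 6\right)^{2}} = - \frac{-40}{-1 - \left(-8\right)^{2}} = - \frac{-40}{-1 - 64} = - \frac{-40}{-65} = - \frac{\left(-40\right) \left(-1\right)}{65} = \left(-1\right) \frac{8}{13} = - \frac{8}{13}$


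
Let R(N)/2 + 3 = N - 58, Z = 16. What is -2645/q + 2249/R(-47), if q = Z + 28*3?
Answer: -39811/1080 ≈ -36.862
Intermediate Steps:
R(N) = -122 + 2*N (R(N) = -6 + 2*(N - 58) = -6 + 2*(-58 + N) = -6 + (-116 + 2*N) = -122 + 2*N)
q = 100 (q = 16 + 28*3 = 16 + 84 = 100)
-2645/q + 2249/R(-47) = -2645/100 + 2249/(-122 + 2*(-47)) = -2645*1/100 + 2249/(-122 - 94) = -529/20 + 2249/(-216) = -529/20 + 2249*(-1/216) = -529/20 - 2249/216 = -39811/1080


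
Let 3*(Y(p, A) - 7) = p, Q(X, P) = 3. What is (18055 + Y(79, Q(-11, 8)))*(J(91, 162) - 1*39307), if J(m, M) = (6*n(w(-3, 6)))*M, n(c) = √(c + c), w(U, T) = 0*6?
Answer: -2132994355/3 ≈ -7.1100e+8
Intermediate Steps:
w(U, T) = 0
n(c) = √2*√c (n(c) = √(2*c) = √2*√c)
Y(p, A) = 7 + p/3
J(m, M) = 0 (J(m, M) = (6*(√2*√0))*M = (6*(√2*0))*M = (6*0)*M = 0*M = 0)
(18055 + Y(79, Q(-11, 8)))*(J(91, 162) - 1*39307) = (18055 + (7 + (⅓)*79))*(0 - 1*39307) = (18055 + (7 + 79/3))*(0 - 39307) = (18055 + 100/3)*(-39307) = (54265/3)*(-39307) = -2132994355/3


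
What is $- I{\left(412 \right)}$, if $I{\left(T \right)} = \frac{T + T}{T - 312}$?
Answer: $- \frac{206}{25} \approx -8.24$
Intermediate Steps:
$I{\left(T \right)} = \frac{2 T}{-312 + T}$
$- I{\left(412 \right)} = - \frac{2 \cdot 412}{-312 + 412} = - \frac{2 \cdot 412}{100} = \left(-1\right) \frac{206}{25} = - \frac{206}{25}$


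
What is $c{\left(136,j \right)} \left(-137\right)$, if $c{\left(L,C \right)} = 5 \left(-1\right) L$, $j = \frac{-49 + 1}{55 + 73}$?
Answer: $93160$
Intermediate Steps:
$j = - \frac{3}{8}$ ($j = - \frac{48}{128} = \left(-48\right) \frac{1}{128} = - \frac{3}{8} \approx -0.375$)
$c{\left(L,C \right)} = - 5 L$
$c{\left(136,j \right)} \left(-137\right) = \left(-5\right) 136 \left(-137\right) = \left(-680\right) \left(-137\right) = 93160$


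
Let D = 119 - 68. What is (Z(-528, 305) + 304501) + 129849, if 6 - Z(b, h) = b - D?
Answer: 434935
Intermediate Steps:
D = 51
Z(b, h) = 57 - b (Z(b, h) = 6 - (b - 1*51) = 6 - (b - 51) = 6 - (-51 + b) = 6 + (51 - b) = 57 - b)
(Z(-528, 305) + 304501) + 129849 = ((57 - 1*(-528)) + 304501) + 129849 = ((57 + 528) + 304501) + 129849 = (585 + 304501) + 129849 = 305086 + 129849 = 434935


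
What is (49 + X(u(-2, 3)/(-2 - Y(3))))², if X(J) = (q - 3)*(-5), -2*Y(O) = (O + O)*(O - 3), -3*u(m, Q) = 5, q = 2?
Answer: 2916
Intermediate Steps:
u(m, Q) = -5/3 (u(m, Q) = -⅓*5 = -5/3)
Y(O) = -O*(-3 + O) (Y(O) = -(O + O)*(O - 3)/2 = -2*O*(-3 + O)/2 = -O*(-3 + O))
X(J) = 5 (X(J) = (2 - 3)*(-5) = -1*(-5) = 5)
(49 + X(u(-2, 3)/(-2 - Y(3))))² = (49 + 5)² = 54² = 2916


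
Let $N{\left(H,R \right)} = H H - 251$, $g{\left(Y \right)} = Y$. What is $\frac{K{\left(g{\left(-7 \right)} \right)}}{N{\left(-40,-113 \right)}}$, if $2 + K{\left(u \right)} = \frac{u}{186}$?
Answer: $- \frac{379}{250914} \approx -0.0015105$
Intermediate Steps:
$N{\left(H,R \right)} = -251 + H^{2}$ ($N{\left(H,R \right)} = H^{2} - 251 = -251 + H^{2}$)
$K{\left(u \right)} = -2 + \frac{u}{186}$
$\frac{K{\left(g{\left(-7 \right)} \right)}}{N{\left(-40,-113 \right)}} = \frac{-2 + \frac{1}{186} \left(-7\right)}{-251 + \left(-40\right)^{2}} = \frac{-2 - \frac{7}{186}}{-251 + 1600} = - \frac{379}{186 \cdot 1349} = \left(- \frac{379}{186}\right) \frac{1}{1349} = - \frac{379}{250914}$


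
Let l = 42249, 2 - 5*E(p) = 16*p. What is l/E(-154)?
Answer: 70415/822 ≈ 85.663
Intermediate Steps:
E(p) = ⅖ - 16*p/5
l/E(-154) = 42249/(⅖ - 16/5*(-154)) = 42249/(⅖ + 2464/5) = 42249/(2466/5) = 42249*(5/2466) = 70415/822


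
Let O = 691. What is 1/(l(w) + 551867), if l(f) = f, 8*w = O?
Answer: 8/4415627 ≈ 1.8117e-6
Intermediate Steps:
w = 691/8 (w = (1/8)*691 = 691/8 ≈ 86.375)
1/(l(w) + 551867) = 1/(691/8 + 551867) = 1/(4415627/8) = 8/4415627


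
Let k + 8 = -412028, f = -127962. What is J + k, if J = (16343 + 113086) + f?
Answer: -410569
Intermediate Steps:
k = -412036 (k = -8 - 412028 = -412036)
J = 1467 (J = (16343 + 113086) - 127962 = 129429 - 127962 = 1467)
J + k = 1467 - 412036 = -410569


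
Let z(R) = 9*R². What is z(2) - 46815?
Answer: -46779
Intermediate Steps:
z(2) - 46815 = 9*2² - 46815 = 9*4 - 46815 = 36 - 46815 = -46779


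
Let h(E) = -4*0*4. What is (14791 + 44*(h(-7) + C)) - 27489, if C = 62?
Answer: -9970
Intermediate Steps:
h(E) = 0 (h(E) = 0*4 = 0)
(14791 + 44*(h(-7) + C)) - 27489 = (14791 + 44*(0 + 62)) - 27489 = (14791 + 44*62) - 27489 = (14791 + 2728) - 27489 = 17519 - 27489 = -9970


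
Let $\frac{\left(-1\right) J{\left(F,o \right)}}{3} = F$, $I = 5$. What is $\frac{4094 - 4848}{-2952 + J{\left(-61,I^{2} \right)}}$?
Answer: $\frac{58}{213} \approx 0.2723$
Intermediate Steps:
$J{\left(F,o \right)} = - 3 F$
$\frac{4094 - 4848}{-2952 + J{\left(-61,I^{2} \right)}} = \frac{4094 - 4848}{-2952 - -183} = - \frac{754}{-2952 + 183} = - \frac{754}{-2769} = \left(-754\right) \left(- \frac{1}{2769}\right) = \frac{58}{213}$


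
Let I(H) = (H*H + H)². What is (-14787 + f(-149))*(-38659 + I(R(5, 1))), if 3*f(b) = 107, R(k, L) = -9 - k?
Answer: 81648630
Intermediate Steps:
f(b) = 107/3 (f(b) = (⅓)*107 = 107/3)
I(H) = (H + H²)² (I(H) = (H² + H)² = (H + H²)²)
(-14787 + f(-149))*(-38659 + I(R(5, 1))) = (-14787 + 107/3)*(-38659 + (-9 - 1*5)²*(1 + (-9 - 1*5))²) = -44254*(-38659 + (-9 - 5)²*(1 + (-9 - 5))²)/3 = -44254*(-38659 + (-14)²*(1 - 14)²)/3 = -44254*(-38659 + 196*(-13)²)/3 = -44254*(-38659 + 196*169)/3 = -44254*(-38659 + 33124)/3 = -44254/3*(-5535) = 81648630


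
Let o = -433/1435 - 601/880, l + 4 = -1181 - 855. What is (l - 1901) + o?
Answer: -199117531/50512 ≈ -3942.0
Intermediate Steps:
l = -2040 (l = -4 + (-1181 - 855) = -4 - 2036 = -2040)
o = -49739/50512 (o = -433*1/1435 - 601*1/880 = -433/1435 - 601/880 = -49739/50512 ≈ -0.98470)
(l - 1901) + o = (-2040 - 1901) - 49739/50512 = -3941 - 49739/50512 = -199117531/50512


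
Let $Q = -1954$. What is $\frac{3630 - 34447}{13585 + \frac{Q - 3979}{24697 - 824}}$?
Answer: $- \frac{735694241}{324308772} \approx -2.2685$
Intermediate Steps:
$\frac{3630 - 34447}{13585 + \frac{Q - 3979}{24697 - 824}} = \frac{3630 - 34447}{13585 + \frac{-1954 - 3979}{24697 - 824}} = - \frac{30817}{13585 - \frac{5933}{23873}} = - \frac{30817}{\frac{324308772}{23873}} = \left(-30817\right) \frac{23873}{324308772} = - \frac{735694241}{324308772}$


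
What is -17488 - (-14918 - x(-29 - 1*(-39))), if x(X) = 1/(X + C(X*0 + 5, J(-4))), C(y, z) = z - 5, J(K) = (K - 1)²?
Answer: -77099/30 ≈ -2570.0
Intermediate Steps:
J(K) = (-1 + K)²
C(y, z) = -5 + z
x(X) = 1/(20 + X) (x(X) = 1/(X + (-5 + (-1 - 4)²)) = 1/(X + (-5 + (-5)²)) = 1/(X + (-5 + 25)) = 1/(X + 20) = 1/(20 + X))
-17488 - (-14918 - x(-29 - 1*(-39))) = -17488 - (-14918 - 1/(20 + (-29 - 1*(-39)))) = -17488 - (-14918 - 1/(20 + (-29 + 39))) = -17488 - (-14918 - 1/(20 + 10)) = -17488 - (-14918 - 1/30) = -17488 - 1*(-447541/30) = -17488 + 447541/30 = -77099/30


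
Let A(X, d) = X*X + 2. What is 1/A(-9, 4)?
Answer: 1/83 ≈ 0.012048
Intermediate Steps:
A(X, d) = 2 + X² (A(X, d) = X² + 2 = 2 + X²)
1/A(-9, 4) = 1/(2 + (-9)²) = 1/(2 + 81) = 1/83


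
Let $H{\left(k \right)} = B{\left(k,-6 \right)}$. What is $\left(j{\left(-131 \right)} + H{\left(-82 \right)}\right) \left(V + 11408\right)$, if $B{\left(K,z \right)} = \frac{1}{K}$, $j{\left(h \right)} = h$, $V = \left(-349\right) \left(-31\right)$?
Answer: $- \frac{238784661}{82} \approx -2.912 \cdot 10^{6}$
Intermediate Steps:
$V = 10819$
$H{\left(k \right)} = \frac{1}{k}$
$\left(j{\left(-131 \right)} + H{\left(-82 \right)}\right) \left(V + 11408\right) = \left(-131 + \frac{1}{-82}\right) \left(10819 + 11408\right) = \left(-131 - \frac{1}{82}\right) 22227 = \left(- \frac{10743}{82}\right) 22227 = - \frac{238784661}{82}$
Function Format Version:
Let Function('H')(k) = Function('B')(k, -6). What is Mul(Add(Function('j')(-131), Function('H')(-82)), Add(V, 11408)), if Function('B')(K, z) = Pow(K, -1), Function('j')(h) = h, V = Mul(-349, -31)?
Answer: Rational(-238784661, 82) ≈ -2.9120e+6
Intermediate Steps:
V = 10819
Function('H')(k) = Pow(k, -1)
Mul(Add(Function('j')(-131), Function('H')(-82)), Add(V, 11408)) = Mul(Add(-131, Pow(-82, -1)), Add(10819, 11408)) = Mul(Add(-131, Rational(-1, 82)), 22227) = Mul(Rational(-10743, 82), 22227) = Rational(-238784661, 82)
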